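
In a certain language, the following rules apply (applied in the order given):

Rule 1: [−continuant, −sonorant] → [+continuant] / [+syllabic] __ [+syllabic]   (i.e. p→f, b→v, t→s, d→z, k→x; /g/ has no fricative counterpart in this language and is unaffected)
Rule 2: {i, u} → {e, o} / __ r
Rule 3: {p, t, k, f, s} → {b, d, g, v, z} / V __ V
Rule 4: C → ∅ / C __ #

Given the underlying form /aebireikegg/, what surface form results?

aevereixeg

Rule 1 (intervocalic spirantization): /b/ is a stop between vowels /e/ and /i/, so it spirantizes to the fricative [v]. /k/ is a stop between vowels /i/ and /e/, so it spirantizes to the fricative [x]. /aebireikegg/ → aevireixegg.
Rule 2 (pre-rhotic lowering): /i/ is a high vowel immediately before /r/, so it lowers to [e]. /aevireixegg/ → aevereixegg.
Rule 3 (intervocalic voicing): no segment meets the environment; /aevereixegg/ is unchanged.
Rule 4 (final cluster simplification): /g/ is the second consonant of a word-final cluster /gg/, so it deletes. /aevereixegg/ → aevereixeg.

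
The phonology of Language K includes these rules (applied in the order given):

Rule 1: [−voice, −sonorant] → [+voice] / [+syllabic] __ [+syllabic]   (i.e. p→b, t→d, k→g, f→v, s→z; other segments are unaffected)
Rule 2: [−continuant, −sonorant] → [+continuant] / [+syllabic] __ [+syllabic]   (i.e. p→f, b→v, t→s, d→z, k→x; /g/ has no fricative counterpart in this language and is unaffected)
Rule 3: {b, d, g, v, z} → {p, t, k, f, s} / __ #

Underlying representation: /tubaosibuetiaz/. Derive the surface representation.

tuvaozivuezias

Rule 1 (intervocalic voicing): /s/ is a voiceless obstruent between vowels /o/ and /i/, so it voices to [z]. /t/ is a voiceless obstruent between vowels /e/ and /i/, so it voices to [d]. /tubaosibuetiaz/ → tubaozibuediaz.
Rule 2 (intervocalic spirantization): /b/ is a stop between vowels /u/ and /a/, so it spirantizes to the fricative [v]. /b/ is a stop between vowels /i/ and /u/, so it spirantizes to the fricative [v]. /d/ is a stop between vowels /e/ and /i/, so it spirantizes to the fricative [z]. /tubaozibuediaz/ → tuvaozivueziaz.
Rule 3 (final devoicing): /z/ is a voiced obstruent in word-final position, so it devoices to [s]. /tuvaozivueziaz/ → tuvaozivuezias.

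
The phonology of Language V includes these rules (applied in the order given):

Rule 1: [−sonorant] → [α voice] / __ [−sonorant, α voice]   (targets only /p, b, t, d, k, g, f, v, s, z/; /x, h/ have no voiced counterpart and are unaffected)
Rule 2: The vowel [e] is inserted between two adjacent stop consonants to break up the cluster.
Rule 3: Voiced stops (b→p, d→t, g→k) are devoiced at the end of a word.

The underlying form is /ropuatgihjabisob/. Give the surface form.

ropuadegihjabisop

Rule 1 (regressive voicing assimilation): /t/ precedes the voiced obstruent /g/, so it voices to [d] by assimilation. /ropuatgihjabisob/ → ropuadgihjabisob.
Rule 2 (stop-cluster e-epenthesis): /d/ and /g/ form a stop–stop cluster, so [e] is inserted between them. /ropuadgihjabisob/ → ropuadegihjabisob.
Rule 3 (final devoicing): /b/ is a voiced stop in word-final position, so it devoices to [p]. /ropuadegihjabisob/ → ropuadegihjabisop.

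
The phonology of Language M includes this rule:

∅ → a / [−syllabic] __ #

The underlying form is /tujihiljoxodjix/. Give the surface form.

tujihiljoxodjixa

the form ends in the consonant /x/, so [a] is inserted word-finally.
Surface form: [tujihiljoxodjixa].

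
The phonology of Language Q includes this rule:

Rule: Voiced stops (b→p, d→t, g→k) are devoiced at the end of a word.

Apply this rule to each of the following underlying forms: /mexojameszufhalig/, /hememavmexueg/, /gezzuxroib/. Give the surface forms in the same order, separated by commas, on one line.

mexojameszufhalik, hememavmexuek, gezzuxroip

/mexojameszufhalig/: /g/ is a voiced stop in word-final position, so it devoices to [k]. → [mexojameszufhalik].
/hememavmexueg/: /g/ is a voiced stop in word-final position, so it devoices to [k]. → [hememavmexuek].
/gezzuxroib/: /b/ is a voiced stop in word-final position, so it devoices to [p]. → [gezzuxroip].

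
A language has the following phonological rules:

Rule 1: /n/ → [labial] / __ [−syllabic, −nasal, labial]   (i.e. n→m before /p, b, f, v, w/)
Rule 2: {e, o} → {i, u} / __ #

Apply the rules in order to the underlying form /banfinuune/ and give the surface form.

Rule 1 (nasal place assimilation): /n/ precedes the labial consonant /f/, so it assimilates in place to [m]. /banfinuune/ → bamfinuune.
Rule 2 (final vowel raising): /e/ is a mid vowel in word-final position, so it raises to [i]. /bamfinuune/ → bamfinuuni.

bamfinuuni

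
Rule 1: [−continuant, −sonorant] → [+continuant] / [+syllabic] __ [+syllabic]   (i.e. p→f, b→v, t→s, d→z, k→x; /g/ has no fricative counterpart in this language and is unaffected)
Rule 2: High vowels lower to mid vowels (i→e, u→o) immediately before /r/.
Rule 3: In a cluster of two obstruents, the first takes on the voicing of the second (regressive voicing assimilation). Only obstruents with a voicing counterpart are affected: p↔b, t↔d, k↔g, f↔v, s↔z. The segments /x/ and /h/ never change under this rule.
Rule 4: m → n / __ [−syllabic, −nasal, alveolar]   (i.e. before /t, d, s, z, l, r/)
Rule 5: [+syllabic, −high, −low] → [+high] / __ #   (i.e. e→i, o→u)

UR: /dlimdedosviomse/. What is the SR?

Rule 1 (intervocalic spirantization): /d/ is a stop between vowels /e/ and /o/, so it spirantizes to the fricative [z]. /dlimdedosviomse/ → dlimdezosviomse.
Rule 2 (pre-rhotic lowering): no segment meets the environment; /dlimdezosviomse/ is unchanged.
Rule 3 (regressive voicing assimilation): /s/ precedes the voiced obstruent /v/, so it voices to [z] by assimilation. /dlimdezosviomse/ → dlimdezozviomse.
Rule 4 (nasal place assimilation): /m/ precedes the alveolar consonant /d/, so it assimilates in place to [n]. /m/ precedes the alveolar consonant /s/, so it assimilates in place to [n]. /dlimdezozviomse/ → dlindezozvionse.
Rule 5 (final vowel raising): /e/ is a mid vowel in word-final position, so it raises to [i]. /dlindezozvionse/ → dlindezozvionsi.

dlindezozvionsi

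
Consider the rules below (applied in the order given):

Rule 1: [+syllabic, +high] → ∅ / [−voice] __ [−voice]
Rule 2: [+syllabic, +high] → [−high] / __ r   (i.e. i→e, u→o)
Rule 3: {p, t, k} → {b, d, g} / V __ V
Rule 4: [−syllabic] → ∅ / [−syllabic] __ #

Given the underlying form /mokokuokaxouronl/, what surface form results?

mogoguogaxooron

Rule 1 (high vowel syncope): no segment meets the environment; /mokokuokaxouronl/ is unchanged.
Rule 2 (pre-rhotic lowering): /u/ is a high vowel immediately before /r/, so it lowers to [o]. /mokokuokaxouronl/ → mokokuokaxooronl.
Rule 3 (intervocalic voicing): /k/ is a voiceless stop between vowels /o/ and /o/, so it voices to [g]. /k/ is a voiceless stop between vowels /o/ and /u/, so it voices to [g]. /k/ is a voiceless stop between vowels /o/ and /a/, so it voices to [g]. /mokokuokaxooronl/ → mogoguogaxooronl.
Rule 4 (final cluster simplification): /l/ is the second consonant of a word-final cluster /nl/, so it deletes. /mogoguogaxooronl/ → mogoguogaxooron.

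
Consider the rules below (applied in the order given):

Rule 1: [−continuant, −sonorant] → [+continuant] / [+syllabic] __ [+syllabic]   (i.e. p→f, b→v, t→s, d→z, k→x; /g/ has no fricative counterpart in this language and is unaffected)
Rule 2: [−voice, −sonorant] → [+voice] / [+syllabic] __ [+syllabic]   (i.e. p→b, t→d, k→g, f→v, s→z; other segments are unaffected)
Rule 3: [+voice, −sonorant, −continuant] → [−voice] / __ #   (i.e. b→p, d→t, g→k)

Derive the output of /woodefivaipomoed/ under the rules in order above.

Rule 1 (intervocalic spirantization): /d/ is a stop between vowels /o/ and /e/, so it spirantizes to the fricative [z]. /p/ is a stop between vowels /i/ and /o/, so it spirantizes to the fricative [f]. /woodefivaipomoed/ → woozefivaifomoed.
Rule 2 (intervocalic voicing): /f/ is a voiceless obstruent between vowels /e/ and /i/, so it voices to [v]. /f/ is a voiceless obstruent between vowels /i/ and /o/, so it voices to [v]. /woozefivaifomoed/ → woozevivaivomoed.
Rule 3 (final devoicing): /d/ is a voiced stop in word-final position, so it devoices to [t]. /woozevivaivomoed/ → woozevivaivomoet.

woozevivaivomoet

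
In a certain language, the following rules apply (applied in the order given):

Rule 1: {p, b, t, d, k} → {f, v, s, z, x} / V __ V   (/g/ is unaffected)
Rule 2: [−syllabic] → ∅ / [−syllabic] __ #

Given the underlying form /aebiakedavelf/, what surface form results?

Rule 1 (intervocalic spirantization): /b/ is a stop between vowels /e/ and /i/, so it spirantizes to the fricative [v]. /k/ is a stop between vowels /a/ and /e/, so it spirantizes to the fricative [x]. /d/ is a stop between vowels /e/ and /a/, so it spirantizes to the fricative [z]. /aebiakedavelf/ → aeviaxezavelf.
Rule 2 (final cluster simplification): /f/ is the second consonant of a word-final cluster /lf/, so it deletes. /aeviaxezavelf/ → aeviaxezavel.

aeviaxezavel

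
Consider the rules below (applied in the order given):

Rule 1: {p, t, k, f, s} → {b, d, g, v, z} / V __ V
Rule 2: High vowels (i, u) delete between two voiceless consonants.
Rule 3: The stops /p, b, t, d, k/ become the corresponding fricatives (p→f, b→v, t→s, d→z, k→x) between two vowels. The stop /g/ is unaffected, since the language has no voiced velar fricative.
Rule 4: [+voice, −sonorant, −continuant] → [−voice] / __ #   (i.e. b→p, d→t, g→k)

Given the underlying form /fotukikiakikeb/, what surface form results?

fozugigiagigep

Rule 1 (intervocalic voicing): /t/ is a voiceless obstruent between vowels /o/ and /u/, so it voices to [d]. /k/ is a voiceless obstruent between vowels /u/ and /i/, so it voices to [g]. /k/ is a voiceless obstruent between vowels /i/ and /i/, so it voices to [g]. /k/ is a voiceless obstruent between vowels /a/ and /i/, so it voices to [g]. /k/ is a voiceless obstruent between vowels /i/ and /e/, so it voices to [g]. /fotukikiakikeb/ → fodugigiagigeb.
Rule 2 (high vowel syncope): no segment meets the environment; /fodugigiagigeb/ is unchanged.
Rule 3 (intervocalic spirantization): /d/ is a stop between vowels /o/ and /u/, so it spirantizes to the fricative [z]. /fodugigiagigeb/ → fozugigiagigeb.
Rule 4 (final devoicing): /b/ is a voiced stop in word-final position, so it devoices to [p]. /fozugigiagigeb/ → fozugigiagigep.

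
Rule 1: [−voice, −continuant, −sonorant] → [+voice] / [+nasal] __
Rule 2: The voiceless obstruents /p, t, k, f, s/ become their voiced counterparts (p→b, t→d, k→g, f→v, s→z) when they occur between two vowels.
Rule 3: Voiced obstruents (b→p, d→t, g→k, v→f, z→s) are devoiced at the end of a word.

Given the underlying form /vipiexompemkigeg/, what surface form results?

Rule 1 (post-nasal voicing): /p/ is a voiceless stop immediately after the nasal /m/, so it voices to [b]. /k/ is a voiceless stop immediately after the nasal /m/, so it voices to [g]. /vipiexompemkigeg/ → vipiexombemgigeg.
Rule 2 (intervocalic voicing): /p/ is a voiceless obstruent between vowels /i/ and /i/, so it voices to [b]. /vipiexombemgigeg/ → vibiexombemgigeg.
Rule 3 (final devoicing): /g/ is a voiced obstruent in word-final position, so it devoices to [k]. /vibiexombemgigeg/ → vibiexombemgigek.

vibiexombemgigek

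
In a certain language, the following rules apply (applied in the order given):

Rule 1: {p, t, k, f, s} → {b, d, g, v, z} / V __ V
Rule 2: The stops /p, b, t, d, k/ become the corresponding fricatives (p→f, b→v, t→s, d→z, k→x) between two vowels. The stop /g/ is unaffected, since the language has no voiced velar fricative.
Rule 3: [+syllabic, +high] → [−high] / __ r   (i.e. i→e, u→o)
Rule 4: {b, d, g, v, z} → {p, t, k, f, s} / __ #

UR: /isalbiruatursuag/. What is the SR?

Rule 1 (intervocalic voicing): /s/ is a voiceless obstruent between vowels /i/ and /a/, so it voices to [z]. /t/ is a voiceless obstruent between vowels /a/ and /u/, so it voices to [d]. /isalbiruatursuag/ → izalbiruadursuag.
Rule 2 (intervocalic spirantization): /d/ is a stop between vowels /a/ and /u/, so it spirantizes to the fricative [z]. /izalbiruadursuag/ → izalbiruazursuag.
Rule 3 (pre-rhotic lowering): /i/ is a high vowel immediately before /r/, so it lowers to [e]. /u/ is a high vowel immediately before /r/, so it lowers to [o]. /izalbiruazursuag/ → izalberuazorsuag.
Rule 4 (final devoicing): /g/ is a voiced obstruent in word-final position, so it devoices to [k]. /izalberuazorsuag/ → izalberuazorsuak.

izalberuazorsuak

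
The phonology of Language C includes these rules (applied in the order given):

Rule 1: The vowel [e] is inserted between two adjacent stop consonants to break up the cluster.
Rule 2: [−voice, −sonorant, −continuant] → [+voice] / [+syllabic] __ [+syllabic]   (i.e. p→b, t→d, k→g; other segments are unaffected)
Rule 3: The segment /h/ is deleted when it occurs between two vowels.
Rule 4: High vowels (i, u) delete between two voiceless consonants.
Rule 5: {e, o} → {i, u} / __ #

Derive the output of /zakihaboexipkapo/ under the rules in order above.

Rule 1 (stop-cluster e-epenthesis): /p/ and /k/ form a stop–stop cluster, so [e] is inserted between them. /zakihaboexipkapo/ → zakihaboexipekapo.
Rule 2 (intervocalic voicing): /k/ is a voiceless stop between vowels /a/ and /i/, so it voices to [g]. /p/ is a voiceless stop between vowels /i/ and /e/, so it voices to [b]. /k/ is a voiceless stop between vowels /e/ and /a/, so it voices to [g]. /p/ is a voiceless stop between vowels /a/ and /o/, so it voices to [b]. /zakihaboexipekapo/ → zagihaboexibegabo.
Rule 3 (intervocalic h-deletion): /h/ occurs between vowels /i/ and /a/, so it deletes. /zagihaboexibegabo/ → zagiaboexibegabo.
Rule 4 (high vowel syncope): no segment meets the environment; /zagiaboexibegabo/ is unchanged.
Rule 5 (final vowel raising): /o/ is a mid vowel in word-final position, so it raises to [u]. /zagiaboexibegabo/ → zagiaboexibegabu.

zagiaboexibegabu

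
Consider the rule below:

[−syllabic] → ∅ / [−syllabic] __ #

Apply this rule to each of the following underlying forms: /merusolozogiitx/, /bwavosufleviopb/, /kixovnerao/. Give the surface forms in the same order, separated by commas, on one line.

merusolozogiit, bwavosufleviop, kixovnerao

/merusolozogiitx/: /x/ is the second consonant of a word-final cluster /tx/, so it deletes. → [merusolozogiit].
/bwavosufleviopb/: /b/ is the second consonant of a word-final cluster /pb/, so it deletes. → [bwavosufleviop].
/kixovnerao/: the rule's environment is not met; surfaces unchanged as [kixovnerao].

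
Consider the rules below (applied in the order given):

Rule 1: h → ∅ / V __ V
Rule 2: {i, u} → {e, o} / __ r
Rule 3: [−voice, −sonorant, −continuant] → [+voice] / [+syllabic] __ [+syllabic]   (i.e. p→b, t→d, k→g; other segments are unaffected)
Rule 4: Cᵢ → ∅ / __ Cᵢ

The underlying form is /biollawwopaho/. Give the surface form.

Rule 1 (intervocalic h-deletion): /h/ occurs between vowels /a/ and /o/, so it deletes. /biollawwopaho/ → biollawwopao.
Rule 2 (pre-rhotic lowering): no segment meets the environment; /biollawwopao/ is unchanged.
Rule 3 (intervocalic voicing): /p/ is a voiceless stop between vowels /o/ and /a/, so it voices to [b]. /biollawwopao/ → biollawwobao.
Rule 4 (degemination): /ll/ is a geminate; the first /l/ deletes. /ww/ is a geminate; the first /w/ deletes. /biollawwobao/ → biolawobao.

biolawobao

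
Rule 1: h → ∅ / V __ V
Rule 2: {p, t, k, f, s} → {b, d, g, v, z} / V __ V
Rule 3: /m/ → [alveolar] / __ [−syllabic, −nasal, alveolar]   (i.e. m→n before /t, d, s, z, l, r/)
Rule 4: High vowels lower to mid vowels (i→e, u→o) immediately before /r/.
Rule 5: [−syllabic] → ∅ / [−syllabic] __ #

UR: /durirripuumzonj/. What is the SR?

dorerribuunzon

Rule 1 (intervocalic h-deletion): no segment meets the environment; /durirripuumzonj/ is unchanged.
Rule 2 (intervocalic voicing): /p/ is a voiceless obstruent between vowels /i/ and /u/, so it voices to [b]. /durirripuumzonj/ → durirribuumzonj.
Rule 3 (nasal place assimilation): /m/ precedes the alveolar consonant /z/, so it assimilates in place to [n]. /durirribuumzonj/ → durirribuunzonj.
Rule 4 (pre-rhotic lowering): /u/ is a high vowel immediately before /r/, so it lowers to [o]. /i/ is a high vowel immediately before /r/, so it lowers to [e]. /durirribuunzonj/ → dorerribuunzonj.
Rule 5 (final cluster simplification): /j/ is the second consonant of a word-final cluster /nj/, so it deletes. /dorerribuunzonj/ → dorerribuunzon.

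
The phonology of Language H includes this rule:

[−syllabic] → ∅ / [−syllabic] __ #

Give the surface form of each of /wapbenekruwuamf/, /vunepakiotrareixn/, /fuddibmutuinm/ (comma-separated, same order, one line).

/wapbenekruwuamf/: /f/ is the second consonant of a word-final cluster /mf/, so it deletes. → [wapbenekruwuam].
/vunepakiotrareixn/: /n/ is the second consonant of a word-final cluster /xn/, so it deletes. → [vunepakiotrareix].
/fuddibmutuinm/: /m/ is the second consonant of a word-final cluster /nm/, so it deletes. → [fuddibmutuin].

wapbenekruwuam, vunepakiotrareix, fuddibmutuin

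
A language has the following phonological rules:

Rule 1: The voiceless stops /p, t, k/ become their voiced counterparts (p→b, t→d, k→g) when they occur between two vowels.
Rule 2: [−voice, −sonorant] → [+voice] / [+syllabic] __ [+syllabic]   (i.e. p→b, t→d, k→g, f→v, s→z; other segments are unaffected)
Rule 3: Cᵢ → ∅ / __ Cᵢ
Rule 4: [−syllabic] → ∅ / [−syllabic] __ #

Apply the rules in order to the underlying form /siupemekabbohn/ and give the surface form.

Rule 1 (intervocalic voicing): /p/ is a voiceless stop between vowels /u/ and /e/, so it voices to [b]. /k/ is a voiceless stop between vowels /e/ and /a/, so it voices to [g]. /siupemekabbohn/ → siubemegabbohn.
Rule 2 (intervocalic voicing): no segment meets the environment; /siubemegabbohn/ is unchanged.
Rule 3 (degemination): /bb/ is a geminate; the first /b/ deletes. /siubemegabbohn/ → siubemegabohn.
Rule 4 (final cluster simplification): /n/ is the second consonant of a word-final cluster /hn/, so it deletes. /siubemegabohn/ → siubemegaboh.

siubemegaboh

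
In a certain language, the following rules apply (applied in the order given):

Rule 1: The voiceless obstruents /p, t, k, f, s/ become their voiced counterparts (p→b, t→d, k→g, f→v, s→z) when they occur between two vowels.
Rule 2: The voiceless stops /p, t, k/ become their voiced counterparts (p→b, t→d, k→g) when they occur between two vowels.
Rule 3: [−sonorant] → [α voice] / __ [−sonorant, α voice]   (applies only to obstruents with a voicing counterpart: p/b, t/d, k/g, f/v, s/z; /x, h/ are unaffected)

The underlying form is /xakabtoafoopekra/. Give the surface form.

Rule 1 (intervocalic voicing): /k/ is a voiceless obstruent between vowels /a/ and /a/, so it voices to [g]. /f/ is a voiceless obstruent between vowels /a/ and /o/, so it voices to [v]. /p/ is a voiceless obstruent between vowels /o/ and /e/, so it voices to [b]. /xakabtoafoopekra/ → xagabtoavoobekra.
Rule 2 (intervocalic voicing): no segment meets the environment; /xagabtoavoobekra/ is unchanged.
Rule 3 (regressive voicing assimilation): /b/ precedes the voiceless obstruent /t/, so it devoices to [p] by assimilation. /xagabtoavoobekra/ → xagaptoavoobekra.

xagaptoavoobekra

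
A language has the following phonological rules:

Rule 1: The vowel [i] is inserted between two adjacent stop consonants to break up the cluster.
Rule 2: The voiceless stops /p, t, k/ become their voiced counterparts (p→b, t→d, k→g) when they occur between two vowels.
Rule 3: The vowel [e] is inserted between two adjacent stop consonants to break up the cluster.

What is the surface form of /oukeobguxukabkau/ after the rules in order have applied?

ougeobiguxugabigau

Rule 1 (stop-cluster i-epenthesis): /b/ and /g/ form a stop–stop cluster, so [i] is inserted between them. /b/ and /k/ form a stop–stop cluster, so [i] is inserted between them. /oukeobguxukabkau/ → oukeobiguxukabikau.
Rule 2 (intervocalic voicing): /k/ is a voiceless stop between vowels /u/ and /e/, so it voices to [g]. /k/ is a voiceless stop between vowels /u/ and /a/, so it voices to [g]. /k/ is a voiceless stop between vowels /i/ and /a/, so it voices to [g]. /oukeobiguxukabikau/ → ougeobiguxugabigau.
Rule 3 (stop-cluster e-epenthesis): no segment meets the environment; /ougeobiguxugabigau/ is unchanged.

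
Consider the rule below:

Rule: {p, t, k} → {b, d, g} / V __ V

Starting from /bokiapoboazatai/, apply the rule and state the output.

bogiaboboazadai

/k/ is a voiceless stop between vowels /o/ and /i/, so it voices to [g].
/p/ is a voiceless stop between vowels /a/ and /o/, so it voices to [b].
/t/ is a voiceless stop between vowels /a/ and /a/, so it voices to [d].
Surface form: [bogiaboboazadai].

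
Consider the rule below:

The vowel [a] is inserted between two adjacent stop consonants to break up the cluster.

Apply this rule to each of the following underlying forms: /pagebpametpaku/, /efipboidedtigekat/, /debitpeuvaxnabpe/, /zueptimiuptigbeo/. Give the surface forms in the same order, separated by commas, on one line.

pagebapametapaku, efipaboidedatigekat, debitapeuvaxnabape, zuepatimiupatigabeo

/pagebpametpaku/: /b/ and /p/ form a stop–stop cluster, so [a] is inserted between them. /t/ and /p/ form a stop–stop cluster, so [a] is inserted between them. → [pagebapametapaku].
/efipboidedtigekat/: /p/ and /b/ form a stop–stop cluster, so [a] is inserted between them. /d/ and /t/ form a stop–stop cluster, so [a] is inserted between them. → [efipaboidedatigekat].
/debitpeuvaxnabpe/: /t/ and /p/ form a stop–stop cluster, so [a] is inserted between them. /b/ and /p/ form a stop–stop cluster, so [a] is inserted between them. → [debitapeuvaxnabape].
/zueptimiuptigbeo/: /p/ and /t/ form a stop–stop cluster, so [a] is inserted between them. /p/ and /t/ form a stop–stop cluster, so [a] is inserted between them. /g/ and /b/ form a stop–stop cluster, so [a] is inserted between them. → [zuepatimiupatigabeo].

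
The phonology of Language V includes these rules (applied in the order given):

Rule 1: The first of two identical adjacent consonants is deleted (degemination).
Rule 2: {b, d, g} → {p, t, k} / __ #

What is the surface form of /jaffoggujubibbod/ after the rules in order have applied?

Rule 1 (degemination): /ff/ is a geminate; the first /f/ deletes. /gg/ is a geminate; the first /g/ deletes. /bb/ is a geminate; the first /b/ deletes. /jaffoggujubibbod/ → jafogujubibod.
Rule 2 (final devoicing): /d/ is a voiced stop in word-final position, so it devoices to [t]. /jafogujubibod/ → jafogujubibot.

jafogujubibot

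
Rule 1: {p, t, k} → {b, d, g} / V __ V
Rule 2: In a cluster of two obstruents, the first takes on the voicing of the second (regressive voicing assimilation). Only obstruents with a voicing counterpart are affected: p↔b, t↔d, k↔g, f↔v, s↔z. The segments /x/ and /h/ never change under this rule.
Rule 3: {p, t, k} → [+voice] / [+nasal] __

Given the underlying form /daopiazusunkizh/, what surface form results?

daobiazusungish

Rule 1 (intervocalic voicing): /p/ is a voiceless stop between vowels /o/ and /i/, so it voices to [b]. /daopiazusunkizh/ → daobiazusunkizh.
Rule 2 (regressive voicing assimilation): /z/ precedes the voiceless obstruent /h/, so it devoices to [s] by assimilation. /daobiazusunkizh/ → daobiazusunkish.
Rule 3 (post-nasal voicing): /k/ is a voiceless stop immediately after the nasal /n/, so it voices to [g]. /daobiazusunkish/ → daobiazusungish.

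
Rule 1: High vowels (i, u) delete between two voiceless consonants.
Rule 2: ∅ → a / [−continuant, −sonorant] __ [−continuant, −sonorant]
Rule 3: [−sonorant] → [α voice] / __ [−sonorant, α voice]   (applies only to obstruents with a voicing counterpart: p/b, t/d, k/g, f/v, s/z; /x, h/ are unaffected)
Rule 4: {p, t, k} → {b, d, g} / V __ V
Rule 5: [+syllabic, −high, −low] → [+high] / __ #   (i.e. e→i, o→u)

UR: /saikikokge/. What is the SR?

saigagogagi

Rule 1 (high vowel syncope): /i/ is a high vowel flanked by voiceless consonants /k/ and /k/, so it deletes. /saikikokge/ → saikkokge.
Rule 2 (stop-cluster a-epenthesis): /k/ and /k/ form a stop–stop cluster, so [a] is inserted between them. /k/ and /g/ form a stop–stop cluster, so [a] is inserted between them. /saikkokge/ → saikakokage.
Rule 3 (regressive voicing assimilation): no segment meets the environment; /saikakokage/ is unchanged.
Rule 4 (intervocalic voicing): /k/ is a voiceless stop between vowels /i/ and /a/, so it voices to [g]. /k/ is a voiceless stop between vowels /a/ and /o/, so it voices to [g]. /k/ is a voiceless stop between vowels /o/ and /a/, so it voices to [g]. /saikakokage/ → saigagogage.
Rule 5 (final vowel raising): /e/ is a mid vowel in word-final position, so it raises to [i]. /saigagogage/ → saigagogagi.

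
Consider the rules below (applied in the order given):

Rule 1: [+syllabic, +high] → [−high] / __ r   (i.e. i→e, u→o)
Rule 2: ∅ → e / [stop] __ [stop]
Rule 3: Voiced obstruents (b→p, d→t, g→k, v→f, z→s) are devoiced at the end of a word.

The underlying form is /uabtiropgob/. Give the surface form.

uabeteropegop

Rule 1 (pre-rhotic lowering): /i/ is a high vowel immediately before /r/, so it lowers to [e]. /uabtiropgob/ → uabteropgob.
Rule 2 (stop-cluster e-epenthesis): /b/ and /t/ form a stop–stop cluster, so [e] is inserted between them. /p/ and /g/ form a stop–stop cluster, so [e] is inserted between them. /uabteropgob/ → uabeteropegob.
Rule 3 (final devoicing): /b/ is a voiced obstruent in word-final position, so it devoices to [p]. /uabeteropegob/ → uabeteropegop.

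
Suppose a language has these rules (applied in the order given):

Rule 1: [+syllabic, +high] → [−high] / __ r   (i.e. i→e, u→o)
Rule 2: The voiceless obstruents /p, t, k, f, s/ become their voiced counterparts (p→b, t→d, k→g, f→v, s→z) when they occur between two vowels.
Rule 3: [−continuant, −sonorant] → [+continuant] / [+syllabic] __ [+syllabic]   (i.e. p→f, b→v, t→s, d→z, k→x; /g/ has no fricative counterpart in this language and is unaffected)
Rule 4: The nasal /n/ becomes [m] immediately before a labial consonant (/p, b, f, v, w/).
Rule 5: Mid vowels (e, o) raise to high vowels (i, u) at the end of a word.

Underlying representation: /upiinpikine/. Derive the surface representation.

uviimpigini

Rule 1 (pre-rhotic lowering): no segment meets the environment; /upiinpikine/ is unchanged.
Rule 2 (intervocalic voicing): /p/ is a voiceless obstruent between vowels /u/ and /i/, so it voices to [b]. /k/ is a voiceless obstruent between vowels /i/ and /i/, so it voices to [g]. /upiinpikine/ → ubiinpigine.
Rule 3 (intervocalic spirantization): /b/ is a stop between vowels /u/ and /i/, so it spirantizes to the fricative [v]. /ubiinpigine/ → uviinpigine.
Rule 4 (nasal place assimilation): /n/ precedes the labial consonant /p/, so it assimilates in place to [m]. /uviinpigine/ → uviimpigine.
Rule 5 (final vowel raising): /e/ is a mid vowel in word-final position, so it raises to [i]. /uviimpigine/ → uviimpigini.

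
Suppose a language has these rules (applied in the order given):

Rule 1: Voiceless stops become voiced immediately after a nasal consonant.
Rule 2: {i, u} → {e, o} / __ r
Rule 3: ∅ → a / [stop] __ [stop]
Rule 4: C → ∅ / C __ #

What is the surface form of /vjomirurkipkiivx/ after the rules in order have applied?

vjomerorkipakiiv

Rule 1 (post-nasal voicing): no segment meets the environment; /vjomirurkipkiivx/ is unchanged.
Rule 2 (pre-rhotic lowering): /i/ is a high vowel immediately before /r/, so it lowers to [e]. /u/ is a high vowel immediately before /r/, so it lowers to [o]. /vjomirurkipkiivx/ → vjomerorkipkiivx.
Rule 3 (stop-cluster a-epenthesis): /p/ and /k/ form a stop–stop cluster, so [a] is inserted between them. /vjomerorkipkiivx/ → vjomerorkipakiivx.
Rule 4 (final cluster simplification): /x/ is the second consonant of a word-final cluster /vx/, so it deletes. /vjomerorkipakiivx/ → vjomerorkipakiiv.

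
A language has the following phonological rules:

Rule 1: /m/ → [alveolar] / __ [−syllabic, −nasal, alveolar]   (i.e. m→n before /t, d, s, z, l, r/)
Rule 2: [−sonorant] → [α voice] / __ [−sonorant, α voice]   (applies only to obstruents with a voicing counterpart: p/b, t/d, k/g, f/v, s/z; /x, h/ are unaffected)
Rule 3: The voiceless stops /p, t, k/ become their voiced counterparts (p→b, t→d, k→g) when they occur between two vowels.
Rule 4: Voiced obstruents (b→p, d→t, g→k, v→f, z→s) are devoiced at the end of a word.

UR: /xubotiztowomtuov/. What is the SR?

Rule 1 (nasal place assimilation): /m/ precedes the alveolar consonant /t/, so it assimilates in place to [n]. /xubotiztowomtuov/ → xubotiztowontuov.
Rule 2 (regressive voicing assimilation): /z/ precedes the voiceless obstruent /t/, so it devoices to [s] by assimilation. /xubotiztowontuov/ → xubotistowontuov.
Rule 3 (intervocalic voicing): /t/ is a voiceless stop between vowels /o/ and /i/, so it voices to [d]. /xubotistowontuov/ → xubodistowontuov.
Rule 4 (final devoicing): /v/ is a voiced obstruent in word-final position, so it devoices to [f]. /xubodistowontuov/ → xubodistowontuof.

xubodistowontuof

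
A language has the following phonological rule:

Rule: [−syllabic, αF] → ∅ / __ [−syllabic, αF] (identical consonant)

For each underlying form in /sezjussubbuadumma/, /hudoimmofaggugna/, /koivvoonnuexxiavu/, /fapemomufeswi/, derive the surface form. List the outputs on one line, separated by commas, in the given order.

sezjusubuaduma, hudoimofagugna, koivoonuexiavu, fapemomufeswi

/sezjussubbuadumma/: /ss/ is a geminate; the first /s/ deletes. /bb/ is a geminate; the first /b/ deletes. /mm/ is a geminate; the first /m/ deletes. → [sezjusubuaduma].
/hudoimmofaggugna/: /mm/ is a geminate; the first /m/ deletes. /gg/ is a geminate; the first /g/ deletes. → [hudoimofagugna].
/koivvoonnuexxiavu/: /vv/ is a geminate; the first /v/ deletes. /nn/ is a geminate; the first /n/ deletes. /xx/ is a geminate; the first /x/ deletes. → [koivoonuexiavu].
/fapemomufeswi/: the rule's environment is not met; surfaces unchanged as [fapemomufeswi].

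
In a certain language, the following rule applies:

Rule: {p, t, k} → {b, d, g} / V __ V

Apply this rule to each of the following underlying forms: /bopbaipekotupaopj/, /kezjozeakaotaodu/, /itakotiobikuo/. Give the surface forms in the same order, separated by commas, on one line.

bopbaibegodubaopj, kezjozeagaodaodu, idagodiobiguo

/bopbaipekotupaopj/: /p/ is a voiceless stop between vowels /i/ and /e/, so it voices to [b]. /k/ is a voiceless stop between vowels /e/ and /o/, so it voices to [g]. /t/ is a voiceless stop between vowels /o/ and /u/, so it voices to [d]. /p/ is a voiceless stop between vowels /u/ and /a/, so it voices to [b]. → [bopbaibegodubaopj].
/kezjozeakaotaodu/: /k/ is a voiceless stop between vowels /a/ and /a/, so it voices to [g]. /t/ is a voiceless stop between vowels /o/ and /a/, so it voices to [d]. → [kezjozeagaodaodu].
/itakotiobikuo/: /t/ is a voiceless stop between vowels /i/ and /a/, so it voices to [d]. /k/ is a voiceless stop between vowels /a/ and /o/, so it voices to [g]. /t/ is a voiceless stop between vowels /o/ and /i/, so it voices to [d]. /k/ is a voiceless stop between vowels /i/ and /u/, so it voices to [g]. → [idagodiobiguo].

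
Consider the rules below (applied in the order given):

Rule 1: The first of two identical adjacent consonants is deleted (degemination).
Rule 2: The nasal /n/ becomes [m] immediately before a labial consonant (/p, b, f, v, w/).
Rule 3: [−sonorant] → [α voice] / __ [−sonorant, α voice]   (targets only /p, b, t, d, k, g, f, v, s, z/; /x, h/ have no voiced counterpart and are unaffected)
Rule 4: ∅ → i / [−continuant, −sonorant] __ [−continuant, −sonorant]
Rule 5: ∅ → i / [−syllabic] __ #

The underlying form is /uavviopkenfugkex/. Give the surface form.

uaviopikemfukikexi

Rule 1 (degemination): /vv/ is a geminate; the first /v/ deletes. /uavviopkenfugkex/ → uaviopkenfugkex.
Rule 2 (nasal place assimilation): /n/ precedes the labial consonant /f/, so it assimilates in place to [m]. /uaviopkenfugkex/ → uaviopkemfugkex.
Rule 3 (regressive voicing assimilation): /g/ precedes the voiceless obstruent /k/, so it devoices to [k] by assimilation. /uaviopkemfugkex/ → uaviopkemfukkex.
Rule 4 (stop-cluster i-epenthesis): /p/ and /k/ form a stop–stop cluster, so [i] is inserted between them. /k/ and /k/ form a stop–stop cluster, so [i] is inserted between them. /uaviopkemfukkex/ → uaviopikemfukikex.
Rule 5 (final i-epenthesis): the form ends in the consonant /x/, so [i] is inserted word-finally. /uaviopikemfukikex/ → uaviopikemfukikexi.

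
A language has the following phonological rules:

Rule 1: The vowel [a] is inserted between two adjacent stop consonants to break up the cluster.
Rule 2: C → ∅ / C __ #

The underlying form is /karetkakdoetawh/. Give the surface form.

karetakakadoetaw

Rule 1 (stop-cluster a-epenthesis): /t/ and /k/ form a stop–stop cluster, so [a] is inserted between them. /k/ and /d/ form a stop–stop cluster, so [a] is inserted between them. /karetkakdoetawh/ → karetakakadoetawh.
Rule 2 (final cluster simplification): /h/ is the second consonant of a word-final cluster /wh/, so it deletes. /karetakakadoetawh/ → karetakakadoetaw.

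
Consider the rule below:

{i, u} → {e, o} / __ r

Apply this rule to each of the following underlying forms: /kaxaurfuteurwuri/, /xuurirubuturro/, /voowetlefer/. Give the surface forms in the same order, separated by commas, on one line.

/kaxaurfuteurwuri/: /u/ is a high vowel immediately before /r/, so it lowers to [o]. /u/ is a high vowel immediately before /r/, so it lowers to [o]. /u/ is a high vowel immediately before /r/, so it lowers to [o]. → [kaxaorfuteorwori].
/xuurirubuturro/: /u/ is a high vowel immediately before /r/, so it lowers to [o]. /i/ is a high vowel immediately before /r/, so it lowers to [e]. /u/ is a high vowel immediately before /r/, so it lowers to [o]. → [xuorerubutorro].
/voowetlefer/: the rule's environment is not met; surfaces unchanged as [voowetlefer].

kaxaorfuteorwori, xuorerubutorro, voowetlefer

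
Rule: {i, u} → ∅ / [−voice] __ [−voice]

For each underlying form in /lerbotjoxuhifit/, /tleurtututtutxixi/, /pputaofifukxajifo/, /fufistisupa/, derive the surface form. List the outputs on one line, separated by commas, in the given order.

/lerbotjoxuhifit/: /u/ is a high vowel flanked by voiceless consonants /x/ and /h/, so it deletes. /i/ is a high vowel flanked by voiceless consonants /h/ and /f/, so it deletes. /i/ is a high vowel flanked by voiceless consonants /f/ and /t/, so it deletes. → [lerbotjoxhft].
/tleurtututtutxixi/: /u/ is a high vowel flanked by voiceless consonants /t/ and /t/, so it deletes. /u/ is a high vowel flanked by voiceless consonants /t/ and /t/, so it deletes. /u/ is a high vowel flanked by voiceless consonants /t/ and /t/, so it deletes. /i/ is a high vowel flanked by voiceless consonants /x/ and /x/, so it deletes. → [tleurtttttxxi].
/pputaofifukxajifo/: /u/ is a high vowel flanked by voiceless consonants /p/ and /t/, so it deletes. /i/ is a high vowel flanked by voiceless consonants /f/ and /f/, so it deletes. /u/ is a high vowel flanked by voiceless consonants /f/ and /k/, so it deletes. → [pptaoffkxajifo].
/fufistisupa/: /u/ is a high vowel flanked by voiceless consonants /f/ and /f/, so it deletes. /i/ is a high vowel flanked by voiceless consonants /f/ and /s/, so it deletes. /i/ is a high vowel flanked by voiceless consonants /t/ and /s/, so it deletes. /u/ is a high vowel flanked by voiceless consonants /s/ and /p/, so it deletes. → [ffstspa].

lerbotjoxhft, tleurtttttxxi, pptaoffkxajifo, ffstspa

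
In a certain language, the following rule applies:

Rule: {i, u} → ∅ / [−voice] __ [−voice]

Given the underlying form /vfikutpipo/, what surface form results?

/i/ is a high vowel flanked by voiceless consonants /f/ and /k/, so it deletes.
/u/ is a high vowel flanked by voiceless consonants /k/ and /t/, so it deletes.
/i/ is a high vowel flanked by voiceless consonants /p/ and /p/, so it deletes.
Surface form: [vfktppo].

vfktppo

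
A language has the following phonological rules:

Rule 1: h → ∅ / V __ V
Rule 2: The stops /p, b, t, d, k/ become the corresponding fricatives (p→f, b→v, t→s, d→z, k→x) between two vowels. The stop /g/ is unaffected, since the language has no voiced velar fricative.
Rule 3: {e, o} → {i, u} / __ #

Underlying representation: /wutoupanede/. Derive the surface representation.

wusoufanezi

Rule 1 (intervocalic h-deletion): no segment meets the environment; /wutoupanede/ is unchanged.
Rule 2 (intervocalic spirantization): /t/ is a stop between vowels /u/ and /o/, so it spirantizes to the fricative [s]. /p/ is a stop between vowels /u/ and /a/, so it spirantizes to the fricative [f]. /d/ is a stop between vowels /e/ and /e/, so it spirantizes to the fricative [z]. /wutoupanede/ → wusoufaneze.
Rule 3 (final vowel raising): /e/ is a mid vowel in word-final position, so it raises to [i]. /wusoufaneze/ → wusoufanezi.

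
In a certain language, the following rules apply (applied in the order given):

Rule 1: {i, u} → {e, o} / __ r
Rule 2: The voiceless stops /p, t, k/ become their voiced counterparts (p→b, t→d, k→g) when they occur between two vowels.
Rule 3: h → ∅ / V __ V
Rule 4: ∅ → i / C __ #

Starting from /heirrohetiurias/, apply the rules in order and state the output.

heerroedioriasi

Rule 1 (pre-rhotic lowering): /i/ is a high vowel immediately before /r/, so it lowers to [e]. /u/ is a high vowel immediately before /r/, so it lowers to [o]. /heirrohetiurias/ → heerrohetiorias.
Rule 2 (intervocalic voicing): /t/ is a voiceless stop between vowels /e/ and /i/, so it voices to [d]. /heerrohetiorias/ → heerrohediorias.
Rule 3 (intervocalic h-deletion): /h/ occurs between vowels /o/ and /e/, so it deletes. /heerrohediorias/ → heerroediorias.
Rule 4 (final i-epenthesis): the form ends in the consonant /s/, so [i] is inserted word-finally. /heerroediorias/ → heerroedioriasi.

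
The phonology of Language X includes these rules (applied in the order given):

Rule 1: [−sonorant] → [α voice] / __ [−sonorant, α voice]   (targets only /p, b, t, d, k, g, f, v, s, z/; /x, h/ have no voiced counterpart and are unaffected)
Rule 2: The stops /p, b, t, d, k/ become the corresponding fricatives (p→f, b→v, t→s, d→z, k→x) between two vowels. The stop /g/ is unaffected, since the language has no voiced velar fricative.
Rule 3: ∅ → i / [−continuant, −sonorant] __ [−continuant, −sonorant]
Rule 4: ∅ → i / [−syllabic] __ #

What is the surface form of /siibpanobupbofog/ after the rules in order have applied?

siipipanovubibofogi

Rule 1 (regressive voicing assimilation): /b/ precedes the voiceless obstruent /p/, so it devoices to [p] by assimilation. /p/ precedes the voiced obstruent /b/, so it voices to [b] by assimilation. /siibpanobupbofog/ → siippanobubbofog.
Rule 2 (intervocalic spirantization): /b/ is a stop between vowels /o/ and /u/, so it spirantizes to the fricative [v]. /siippanobubbofog/ → siippanovubbofog.
Rule 3 (stop-cluster i-epenthesis): /p/ and /p/ form a stop–stop cluster, so [i] is inserted between them. /b/ and /b/ form a stop–stop cluster, so [i] is inserted between them. /siippanovubbofog/ → siipipanovubibofog.
Rule 4 (final i-epenthesis): the form ends in the consonant /g/, so [i] is inserted word-finally. /siipipanovubibofog/ → siipipanovubibofogi.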